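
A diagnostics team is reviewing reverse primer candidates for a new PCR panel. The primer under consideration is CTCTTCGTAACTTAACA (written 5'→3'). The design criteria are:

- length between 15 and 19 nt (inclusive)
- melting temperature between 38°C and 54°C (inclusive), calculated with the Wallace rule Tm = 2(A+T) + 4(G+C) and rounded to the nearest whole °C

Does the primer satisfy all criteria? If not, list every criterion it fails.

Base counts: A=5, T=6, G=1, C=5 (length 17).
length: length 17 ✓
Tm: Tm = 2·11 + 4·6 = 46°C ✓

Meets all criteria.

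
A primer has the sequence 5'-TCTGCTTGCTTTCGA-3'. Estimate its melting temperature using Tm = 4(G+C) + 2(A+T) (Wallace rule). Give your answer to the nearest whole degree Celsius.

44°C

Base counts: A=1, T=7, G=3, C=4 (length 15).
Tm = 2·(1+7) + 4·(3+4) = 2·8 + 4·7 = 16 + 28 = 44°C.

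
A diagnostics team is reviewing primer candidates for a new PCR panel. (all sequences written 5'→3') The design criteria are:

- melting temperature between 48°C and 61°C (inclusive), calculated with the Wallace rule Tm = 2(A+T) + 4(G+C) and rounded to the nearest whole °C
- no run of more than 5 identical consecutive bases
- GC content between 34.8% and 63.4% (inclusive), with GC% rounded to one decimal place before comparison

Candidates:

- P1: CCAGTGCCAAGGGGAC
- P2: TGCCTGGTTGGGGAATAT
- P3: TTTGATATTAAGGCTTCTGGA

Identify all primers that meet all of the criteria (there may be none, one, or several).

P2 only.

P1 (16 nt, A=4 T=1 G=6 C=5): Tm = 2·5 + 4·11 = 54°C ✓; longest run = 4 ✓; GC 11/16 = 68.8%, outside 34.8–63.4% ✗ — fails.
P2 (18 nt, A=3 T=6 G=7 C=2): Tm = 2·9 + 4·9 = 54°C ✓; longest run = 4 ✓; GC 9/18 = 50.0% ✓ — passes.
P3 (21 nt, A=5 T=9 G=5 C=2): Tm = 2·14 + 4·7 = 56°C ✓; longest run = 3 ✓; GC 7/21 = 33.3%, outside 34.8–63.4% ✗ — fails.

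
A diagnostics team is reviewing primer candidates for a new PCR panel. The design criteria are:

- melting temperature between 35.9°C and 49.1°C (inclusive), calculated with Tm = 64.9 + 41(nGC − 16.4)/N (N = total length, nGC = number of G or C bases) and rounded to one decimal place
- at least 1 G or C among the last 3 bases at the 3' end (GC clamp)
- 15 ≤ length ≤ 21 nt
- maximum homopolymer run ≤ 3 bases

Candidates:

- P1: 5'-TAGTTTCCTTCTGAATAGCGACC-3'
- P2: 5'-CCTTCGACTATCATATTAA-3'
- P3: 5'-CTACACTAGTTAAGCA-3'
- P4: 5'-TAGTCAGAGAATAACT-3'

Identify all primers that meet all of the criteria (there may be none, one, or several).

P1 (23 nt, A=5 T=8 G=4 C=6): Tm = 64.9 + 41·(10 − 16.4)/23 = 53.5°C, outside 35.9–49.1°C ✗; 3' end ACC has 2 G/C ✓; length 23, outside 15–21 ✗; longest run = 3 ✓ — fails.
P2 (19 nt, A=6 T=7 G=1 C=5): Tm = 64.9 + 41·(6 − 16.4)/19 = 42.5°C ✓; 3' end TAA has 0 G/C, need ≥1 ✗; length 19 ✓; longest run = 2 ✓ — fails.
P3 (16 nt, A=6 T=4 G=2 C=4): Tm = 64.9 + 41·(6 − 16.4)/16 = 38.3°C ✓; 3' end GCA has 2 G/C ✓; length 16 ✓; longest run = 2 ✓ — passes.
P4 (16 nt, A=7 T=4 G=3 C=2): Tm = 64.9 + 41·(5 − 16.4)/16 = 35.7°C, outside 35.9–49.1°C ✗; 3' end ACT has 1 G/C ✓; length 16 ✓; longest run = 2 ✓ — fails.

P3 only.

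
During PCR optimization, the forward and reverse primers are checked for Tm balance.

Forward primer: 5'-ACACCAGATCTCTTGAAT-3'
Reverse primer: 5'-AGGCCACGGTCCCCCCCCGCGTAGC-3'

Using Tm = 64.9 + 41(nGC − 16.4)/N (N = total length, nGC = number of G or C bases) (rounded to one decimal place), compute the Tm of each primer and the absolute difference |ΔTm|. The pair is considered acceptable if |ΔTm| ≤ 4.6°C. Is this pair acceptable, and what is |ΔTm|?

Forward: G+C = 7, N = 18 → Tm = 64.9 + 41·(7 − 16.4)/18 = 43.5°C.
Reverse: G+C = 20, N = 25 → Tm = 64.9 + 41·(20 − 16.4)/25 = 70.8°C.
|ΔTm| = |43.5 − 70.8| = 27.3°C, > 4.6°C.

|ΔTm| = 27.3°C; the pair is not acceptable.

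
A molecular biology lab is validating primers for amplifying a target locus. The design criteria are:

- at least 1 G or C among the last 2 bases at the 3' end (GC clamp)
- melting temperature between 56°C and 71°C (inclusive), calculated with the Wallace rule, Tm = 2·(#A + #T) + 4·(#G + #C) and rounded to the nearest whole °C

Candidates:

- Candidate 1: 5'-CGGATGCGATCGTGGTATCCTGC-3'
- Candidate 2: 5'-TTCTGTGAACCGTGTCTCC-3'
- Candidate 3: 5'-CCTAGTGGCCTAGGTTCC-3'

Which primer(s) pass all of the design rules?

Candidate 2 and Candidate 3.

Candidate 1 (23 nt, A=3 T=6 G=8 C=6): 3' end GC has 2 G/C ✓; Tm = 2·9 + 4·14 = 74°C, outside 56–71°C ✗ — fails.
Candidate 2 (19 nt, A=2 T=7 G=4 C=6): 3' end CC has 2 G/C ✓; Tm = 2·9 + 4·10 = 58°C ✓ — passes.
Candidate 3 (18 nt, A=2 T=5 G=5 C=6): 3' end CC has 2 G/C ✓; Tm = 2·7 + 4·11 = 58°C ✓ — passes.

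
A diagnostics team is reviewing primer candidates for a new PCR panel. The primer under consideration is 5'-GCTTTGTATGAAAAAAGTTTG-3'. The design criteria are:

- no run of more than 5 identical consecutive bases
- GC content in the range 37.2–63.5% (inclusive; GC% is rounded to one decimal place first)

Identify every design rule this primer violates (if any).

Fails: homopolymer run, GC content.

Base counts: A=7, T=8, G=5, C=1 (length 21).
homopolymer run: longest run = 6, exceeds 5 ✗
GC content: GC 6/21 = 28.6%, outside 37.2–63.5% ✗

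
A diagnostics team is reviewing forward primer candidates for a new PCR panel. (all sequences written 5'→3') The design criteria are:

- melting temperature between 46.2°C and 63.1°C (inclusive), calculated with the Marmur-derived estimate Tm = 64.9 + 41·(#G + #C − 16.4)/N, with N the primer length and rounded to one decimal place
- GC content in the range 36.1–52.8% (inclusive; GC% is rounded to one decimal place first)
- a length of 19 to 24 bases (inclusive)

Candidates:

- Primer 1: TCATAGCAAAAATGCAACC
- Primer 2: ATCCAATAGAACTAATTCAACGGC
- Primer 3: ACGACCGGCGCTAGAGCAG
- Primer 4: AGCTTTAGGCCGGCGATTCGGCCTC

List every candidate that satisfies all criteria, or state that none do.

Primer 2 only.

Primer 1 (19 nt, A=9 T=3 G=2 C=5): Tm = 64.9 + 41·(7 − 16.4)/19 = 44.6°C, outside 46.2–63.1°C ✗; GC 7/19 = 36.8% ✓; length 19 ✓ — fails.
Primer 2 (24 nt, A=10 T=5 G=3 C=6): Tm = 64.9 + 41·(9 − 16.4)/24 = 52.3°C ✓; GC 9/24 = 37.5% ✓; length 24 ✓ — passes.
Primer 3 (19 nt, A=5 T=1 G=7 C=6): Tm = 64.9 + 41·(13 − 16.4)/19 = 57.6°C ✓; GC 13/19 = 68.4%, outside 36.1–52.8% ✗; length 19 ✓ — fails.
Primer 4 (25 nt, A=3 T=6 G=8 C=8): Tm = 64.9 + 41·(16 − 16.4)/25 = 64.2°C, outside 46.2–63.1°C ✗; GC 16/25 = 64.0%, outside 36.1–52.8% ✗; length 25, outside 19–24 ✗ — fails.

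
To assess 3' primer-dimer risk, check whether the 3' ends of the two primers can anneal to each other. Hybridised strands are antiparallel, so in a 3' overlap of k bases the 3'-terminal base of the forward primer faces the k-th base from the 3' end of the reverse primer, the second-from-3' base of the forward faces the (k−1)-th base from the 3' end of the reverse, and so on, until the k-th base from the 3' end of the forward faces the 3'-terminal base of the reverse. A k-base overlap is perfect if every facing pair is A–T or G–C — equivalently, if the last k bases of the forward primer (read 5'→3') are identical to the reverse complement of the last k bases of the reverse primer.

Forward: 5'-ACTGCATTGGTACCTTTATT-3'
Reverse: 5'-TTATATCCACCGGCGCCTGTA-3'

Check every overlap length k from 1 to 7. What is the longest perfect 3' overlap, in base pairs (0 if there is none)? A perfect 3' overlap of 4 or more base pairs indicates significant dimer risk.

Longest perfect overlap: 1 complementary base pair; below the dimer-risk threshold (threshold 4).

Last 7 bases (5'→3') — forward …CTTTATT, reverse …GCCTGTA.
Reverse complement of the reverse primer's last 7 bases: TACAGGC; its first k bases are the reverse complement of the reverse primer's last k bases, so a perfect k-base overlap needs the forward primer's last k bases to equal them.
Comparing (forward last k vs required): k=1: T vs T ✓; k=2: TT vs TA ✗; k=3: ATT vs TAC ✗; k=4: TATT vs TACA ✗; k=5: TTATT vs TACAG ✗; k=6: TTTATT vs TACAGG ✗; k=7: CTTTATT vs TACAGGC ✗.
Only k = 1 is perfect, so the longest perfect 3' overlap is 1.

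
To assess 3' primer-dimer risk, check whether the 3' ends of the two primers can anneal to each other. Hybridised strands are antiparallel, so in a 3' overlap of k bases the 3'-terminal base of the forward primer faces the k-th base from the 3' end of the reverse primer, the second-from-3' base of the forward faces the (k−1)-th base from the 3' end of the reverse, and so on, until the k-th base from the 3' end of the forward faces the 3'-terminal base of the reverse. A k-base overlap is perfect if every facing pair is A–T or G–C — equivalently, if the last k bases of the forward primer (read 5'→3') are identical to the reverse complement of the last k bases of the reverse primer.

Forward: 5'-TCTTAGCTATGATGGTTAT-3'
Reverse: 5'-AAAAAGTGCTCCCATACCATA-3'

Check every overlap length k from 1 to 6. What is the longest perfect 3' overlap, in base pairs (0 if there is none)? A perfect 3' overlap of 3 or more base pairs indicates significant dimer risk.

Last 6 bases (5'→3') — forward …GGTTAT, reverse …ACCATA.
Reverse complement of the reverse primer's last 6 bases: TATGGT; its first k bases are the reverse complement of the reverse primer's last k bases, so a perfect k-base overlap needs the forward primer's last k bases to equal them.
Comparing (forward last k vs required): k=1: T vs T ✓; k=2: AT vs TA ✗; k=3: TAT vs TAT ✓; k=4: TTAT vs TATG ✗; k=5: GTTAT vs TATGG ✗; k=6: GGTTAT vs TATGGT ✗.
Perfect overlaps at k = 1, 3; the largest is 3.

Longest perfect overlap: 3 complementary base pairs; significant dimer risk (threshold 3).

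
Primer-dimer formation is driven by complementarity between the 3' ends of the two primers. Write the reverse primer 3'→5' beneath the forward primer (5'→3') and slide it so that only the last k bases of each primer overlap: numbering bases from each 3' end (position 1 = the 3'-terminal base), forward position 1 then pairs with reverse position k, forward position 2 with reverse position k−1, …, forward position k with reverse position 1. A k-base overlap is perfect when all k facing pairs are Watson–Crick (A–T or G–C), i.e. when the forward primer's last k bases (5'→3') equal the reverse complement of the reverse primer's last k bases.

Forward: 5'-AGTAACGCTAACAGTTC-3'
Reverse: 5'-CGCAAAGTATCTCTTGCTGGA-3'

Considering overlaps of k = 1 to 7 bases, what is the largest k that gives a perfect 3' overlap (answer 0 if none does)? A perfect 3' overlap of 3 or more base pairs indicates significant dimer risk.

Last 7 bases (5'→3') — forward …ACAGTTC, reverse …TGCTGGA.
Reverse complement of the reverse primer's last 7 bases: TCCAGCA; its first k bases are the reverse complement of the reverse primer's last k bases, so a perfect k-base overlap needs the forward primer's last k bases to equal them.
Comparing (forward last k vs required): k=1: C vs T ✗; k=2: TC vs TC ✓; k=3: TTC vs TCC ✗; k=4: GTTC vs TCCA ✗; k=5: AGTTC vs TCCAG ✗; k=6: CAGTTC vs TCCAGC ✗; k=7: ACAGTTC vs TCCAGCA ✗.
Only k = 2 is perfect, so the longest perfect 3' overlap is 2.

Longest perfect overlap: 2 complementary base pairs; below the dimer-risk threshold (threshold 3).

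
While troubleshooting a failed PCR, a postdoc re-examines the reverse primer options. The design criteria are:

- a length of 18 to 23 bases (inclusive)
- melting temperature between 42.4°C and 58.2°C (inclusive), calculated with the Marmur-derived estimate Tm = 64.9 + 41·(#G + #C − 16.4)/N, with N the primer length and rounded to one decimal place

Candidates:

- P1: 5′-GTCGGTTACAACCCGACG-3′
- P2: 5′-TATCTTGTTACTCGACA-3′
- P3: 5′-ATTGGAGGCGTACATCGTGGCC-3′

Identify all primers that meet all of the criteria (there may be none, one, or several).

P1 (18 nt, A=4 T=3 G=5 C=6): length 18 ✓; Tm = 64.9 + 41·(11 − 16.4)/18 = 52.6°C ✓ — passes.
P2 (17 nt, A=4 T=7 G=2 C=4): length 17, outside 18–23 ✗; Tm = 64.9 + 41·(6 − 16.4)/17 = 39.8°C, outside 42.4–58.2°C ✗ — fails.
P3 (22 nt, A=4 T=5 G=8 C=5): length 22 ✓; Tm = 64.9 + 41·(13 − 16.4)/22 = 58.6°C, outside 42.4–58.2°C ✗ — fails.

P1 only.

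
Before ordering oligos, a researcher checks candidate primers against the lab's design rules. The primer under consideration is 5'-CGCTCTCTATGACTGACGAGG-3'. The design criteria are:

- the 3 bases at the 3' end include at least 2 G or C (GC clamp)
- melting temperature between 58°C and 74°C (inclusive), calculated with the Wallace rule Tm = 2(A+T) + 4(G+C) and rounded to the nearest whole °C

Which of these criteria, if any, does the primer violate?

Meets all criteria.

Base counts: A=4, T=5, G=6, C=6 (length 21).
GC clamp: 3' end AGG has 2 G/C ✓
Tm: Tm = 2·9 + 4·12 = 66°C ✓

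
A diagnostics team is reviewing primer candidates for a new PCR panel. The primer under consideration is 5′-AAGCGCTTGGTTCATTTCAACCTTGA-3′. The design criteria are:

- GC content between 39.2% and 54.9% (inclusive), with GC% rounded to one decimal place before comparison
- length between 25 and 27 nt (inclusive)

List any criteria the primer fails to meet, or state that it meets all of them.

Base counts: A=6, T=9, G=5, C=6 (length 26).
GC content: GC 11/26 = 42.3% ✓
length: length 26 ✓

Meets all criteria.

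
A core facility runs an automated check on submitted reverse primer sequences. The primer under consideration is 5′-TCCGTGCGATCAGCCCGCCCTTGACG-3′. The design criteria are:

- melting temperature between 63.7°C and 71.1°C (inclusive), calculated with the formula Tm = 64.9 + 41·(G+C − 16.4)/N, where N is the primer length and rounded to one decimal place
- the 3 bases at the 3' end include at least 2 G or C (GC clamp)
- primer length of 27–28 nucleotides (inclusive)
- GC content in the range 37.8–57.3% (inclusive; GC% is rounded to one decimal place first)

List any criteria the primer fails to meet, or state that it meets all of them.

Base counts: A=3, T=5, G=7, C=11 (length 26).
Tm: Tm = 64.9 + 41·(18 − 16.4)/26 = 67.4°C ✓
GC clamp: 3' end ACG has 2 G/C ✓
length: length 26, outside 27–28 ✗
GC content: GC 18/26 = 69.2%, outside 37.8–57.3% ✗

Fails: length, GC content.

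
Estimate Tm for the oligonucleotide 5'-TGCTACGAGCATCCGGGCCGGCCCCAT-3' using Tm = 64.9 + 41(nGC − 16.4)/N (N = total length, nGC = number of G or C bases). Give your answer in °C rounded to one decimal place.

Base counts: A=4, T=4, G=8, C=11; G+C = 19, N = 27.
Tm = 64.9 + 41·(19 − 16.4)/27 = 64.9 + 106.60/27 = 68.8°C.

68.8°C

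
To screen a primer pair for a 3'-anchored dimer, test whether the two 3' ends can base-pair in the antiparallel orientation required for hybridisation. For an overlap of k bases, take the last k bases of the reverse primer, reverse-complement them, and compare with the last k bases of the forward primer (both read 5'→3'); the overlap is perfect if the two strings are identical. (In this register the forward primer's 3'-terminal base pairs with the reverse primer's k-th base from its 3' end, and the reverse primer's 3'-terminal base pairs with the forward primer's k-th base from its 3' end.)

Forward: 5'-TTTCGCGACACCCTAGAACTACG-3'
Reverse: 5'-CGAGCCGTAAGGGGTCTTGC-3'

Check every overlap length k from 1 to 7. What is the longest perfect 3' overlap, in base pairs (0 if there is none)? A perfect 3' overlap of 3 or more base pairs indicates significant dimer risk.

Longest perfect overlap: 1 complementary base pair; below the dimer-risk threshold (threshold 3).

Last 7 bases (5'→3') — forward …AACTACG, reverse …GTCTTGC.
Reverse complement of the reverse primer's last 7 bases: GCAAGAC; its first k bases are the reverse complement of the reverse primer's last k bases, so a perfect k-base overlap needs the forward primer's last k bases to equal them.
Comparing (forward last k vs required): k=1: G vs G ✓; k=2: CG vs GC ✗; k=3: ACG vs GCA ✗; k=4: TACG vs GCAA ✗; k=5: CTACG vs GCAAG ✗; k=6: ACTACG vs GCAAGA ✗; k=7: AACTACG vs GCAAGAC ✗.
Only k = 1 is perfect, so the longest perfect 3' overlap is 1.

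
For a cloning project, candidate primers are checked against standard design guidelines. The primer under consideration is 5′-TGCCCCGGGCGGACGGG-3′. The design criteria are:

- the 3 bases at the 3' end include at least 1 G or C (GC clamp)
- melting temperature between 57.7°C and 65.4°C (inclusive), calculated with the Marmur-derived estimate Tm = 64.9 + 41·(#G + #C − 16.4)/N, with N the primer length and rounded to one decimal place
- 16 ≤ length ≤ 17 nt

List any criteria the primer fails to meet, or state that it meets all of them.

Base counts: A=1, T=1, G=9, C=6 (length 17).
GC clamp: 3' end GGG has 3 G/C ✓
Tm: Tm = 64.9 + 41·(15 − 16.4)/17 = 61.5°C ✓
length: length 17 ✓

Meets all criteria.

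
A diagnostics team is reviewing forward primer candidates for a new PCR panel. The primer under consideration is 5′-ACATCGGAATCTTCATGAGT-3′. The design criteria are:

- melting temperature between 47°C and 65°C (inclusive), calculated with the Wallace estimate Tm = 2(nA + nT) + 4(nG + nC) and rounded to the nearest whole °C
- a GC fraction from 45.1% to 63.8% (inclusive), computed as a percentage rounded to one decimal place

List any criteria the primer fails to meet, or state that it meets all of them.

Base counts: A=6, T=6, G=4, C=4 (length 20).
Tm: Tm = 2·12 + 4·8 = 56°C ✓
GC content: GC 8/20 = 40.0%, outside 45.1–63.8% ✗

Fails: GC content.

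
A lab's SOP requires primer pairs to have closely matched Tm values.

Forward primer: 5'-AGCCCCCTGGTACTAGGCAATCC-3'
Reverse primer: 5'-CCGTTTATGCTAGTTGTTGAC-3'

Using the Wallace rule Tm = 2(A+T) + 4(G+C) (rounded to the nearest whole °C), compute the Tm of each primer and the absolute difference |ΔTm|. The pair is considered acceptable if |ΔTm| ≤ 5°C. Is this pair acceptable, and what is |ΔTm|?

Forward: A=5 T=4 G=5 C=9 → Tm = 2·9 + 4·14 = 74°C.
Reverse: A=3 T=9 G=5 C=4 → Tm = 2·12 + 4·9 = 60°C.
|ΔTm| = |74 − 60| = 14°C, > 5°C.

|ΔTm| = 14°C; the pair is not acceptable.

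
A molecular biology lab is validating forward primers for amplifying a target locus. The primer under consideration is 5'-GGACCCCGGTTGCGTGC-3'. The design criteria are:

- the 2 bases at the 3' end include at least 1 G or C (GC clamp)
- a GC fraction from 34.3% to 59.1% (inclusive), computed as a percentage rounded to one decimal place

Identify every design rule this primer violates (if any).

Fails: GC content.

Base counts: A=1, T=3, G=7, C=6 (length 17).
GC clamp: 3' end GC has 2 G/C ✓
GC content: GC 13/17 = 76.5%, outside 34.3–59.1% ✗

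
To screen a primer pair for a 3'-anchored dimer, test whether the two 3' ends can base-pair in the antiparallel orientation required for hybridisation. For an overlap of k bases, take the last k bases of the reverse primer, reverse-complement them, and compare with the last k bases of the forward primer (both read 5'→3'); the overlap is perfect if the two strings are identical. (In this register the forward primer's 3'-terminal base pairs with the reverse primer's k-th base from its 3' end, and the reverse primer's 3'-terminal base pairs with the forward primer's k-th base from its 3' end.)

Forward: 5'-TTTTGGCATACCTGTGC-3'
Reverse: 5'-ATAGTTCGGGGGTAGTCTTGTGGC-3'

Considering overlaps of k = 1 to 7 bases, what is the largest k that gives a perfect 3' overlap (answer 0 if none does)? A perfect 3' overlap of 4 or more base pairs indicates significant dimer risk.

Longest perfect overlap: 2 complementary base pairs; below the dimer-risk threshold (threshold 4).

Last 7 bases (5'→3') — forward …CCTGTGC, reverse …TTGTGGC.
Reverse complement of the reverse primer's last 7 bases: GCCACAA; its first k bases are the reverse complement of the reverse primer's last k bases, so a perfect k-base overlap needs the forward primer's last k bases to equal them.
Comparing (forward last k vs required): k=1: C vs G ✗; k=2: GC vs GC ✓; k=3: TGC vs GCC ✗; k=4: GTGC vs GCCA ✗; k=5: TGTGC vs GCCAC ✗; k=6: CTGTGC vs GCCACA ✗; k=7: CCTGTGC vs GCCACAA ✗.
Only k = 2 is perfect, so the longest perfect 3' overlap is 2.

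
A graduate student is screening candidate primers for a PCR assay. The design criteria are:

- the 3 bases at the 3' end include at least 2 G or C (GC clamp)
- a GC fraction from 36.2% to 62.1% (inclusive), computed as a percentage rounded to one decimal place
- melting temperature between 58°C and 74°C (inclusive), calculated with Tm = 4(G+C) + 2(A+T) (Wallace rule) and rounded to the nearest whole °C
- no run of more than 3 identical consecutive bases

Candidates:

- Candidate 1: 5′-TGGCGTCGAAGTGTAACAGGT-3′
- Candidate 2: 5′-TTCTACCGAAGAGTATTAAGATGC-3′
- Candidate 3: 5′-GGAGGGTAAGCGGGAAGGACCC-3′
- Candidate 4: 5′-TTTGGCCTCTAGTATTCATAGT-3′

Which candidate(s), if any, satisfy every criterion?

Candidate 1 and Candidate 2.

Candidate 1 (21 nt, A=5 T=5 G=8 C=3): 3' end GGT has 2 G/C ✓; GC 11/21 = 52.4% ✓; Tm = 2·10 + 4·11 = 64°C ✓; longest run = 2 ✓ — passes.
Candidate 2 (24 nt, A=8 T=7 G=5 C=4): 3' end TGC has 2 G/C ✓; GC 9/24 = 37.5% ✓; Tm = 2·15 + 4·9 = 66°C ✓; longest run = 2 ✓ — passes.
Candidate 3 (22 nt, A=6 T=1 G=11 C=4): 3' end CCC has 3 G/C ✓; GC 15/22 = 68.2%, outside 36.2–62.1% ✗; Tm = 2·7 + 4·15 = 74°C ✓; longest run = 3 ✓ — fails.
Candidate 4 (22 nt, A=4 T=10 G=4 C=4): 3' end AGT has 1 G/C, need ≥2 ✗; GC 8/22 = 36.4% ✓; Tm = 2·14 + 4·8 = 60°C ✓; longest run = 3 ✓ — fails.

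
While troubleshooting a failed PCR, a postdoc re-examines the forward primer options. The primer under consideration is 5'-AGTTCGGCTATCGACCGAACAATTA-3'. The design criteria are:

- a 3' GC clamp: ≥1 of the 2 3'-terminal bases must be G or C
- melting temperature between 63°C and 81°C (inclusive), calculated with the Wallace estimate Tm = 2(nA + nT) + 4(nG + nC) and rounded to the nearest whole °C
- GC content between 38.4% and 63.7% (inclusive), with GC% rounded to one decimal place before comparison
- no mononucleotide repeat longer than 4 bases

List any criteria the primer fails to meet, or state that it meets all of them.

Base counts: A=8, T=6, G=5, C=6 (length 25).
GC clamp: 3' end TA has 0 G/C, need ≥1 ✗
Tm: Tm = 2·14 + 4·11 = 72°C ✓
GC content: GC 11/25 = 44.0% ✓
homopolymer run: longest run = 2 ✓

Fails: GC clamp.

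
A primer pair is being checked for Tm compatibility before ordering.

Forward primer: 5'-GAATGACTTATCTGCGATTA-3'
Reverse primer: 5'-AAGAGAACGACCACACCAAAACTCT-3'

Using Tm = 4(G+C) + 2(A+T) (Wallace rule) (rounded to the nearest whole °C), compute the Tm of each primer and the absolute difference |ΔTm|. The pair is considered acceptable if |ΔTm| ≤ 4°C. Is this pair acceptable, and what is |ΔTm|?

Forward: A=6 T=7 G=4 C=3 → Tm = 2·13 + 4·7 = 54°C.
Reverse: A=12 T=2 G=3 C=8 → Tm = 2·14 + 4·11 = 72°C.
|ΔTm| = |54 − 72| = 18°C, > 4°C.

|ΔTm| = 18°C; the pair is not acceptable.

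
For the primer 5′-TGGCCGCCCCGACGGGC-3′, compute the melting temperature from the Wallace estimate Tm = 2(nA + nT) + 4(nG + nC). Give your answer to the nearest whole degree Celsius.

64°C

Base counts: A=1, T=1, G=7, C=8 (length 17).
Tm = 2·(1+1) + 4·(7+8) = 2·2 + 4·15 = 4 + 60 = 64°C.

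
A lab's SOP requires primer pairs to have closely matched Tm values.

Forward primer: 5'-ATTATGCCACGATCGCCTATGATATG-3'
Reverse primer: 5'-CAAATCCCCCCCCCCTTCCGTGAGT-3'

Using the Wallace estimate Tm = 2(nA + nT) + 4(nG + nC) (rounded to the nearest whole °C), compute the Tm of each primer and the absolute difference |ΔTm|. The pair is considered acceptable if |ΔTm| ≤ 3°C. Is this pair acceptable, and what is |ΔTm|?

|ΔTm| = 8°C; the pair is not acceptable.

Forward: A=7 T=8 G=5 C=6 → Tm = 2·15 + 4·11 = 74°C.
Reverse: A=4 T=5 G=3 C=13 → Tm = 2·9 + 4·16 = 82°C.
|ΔTm| = |74 − 82| = 8°C, > 3°C.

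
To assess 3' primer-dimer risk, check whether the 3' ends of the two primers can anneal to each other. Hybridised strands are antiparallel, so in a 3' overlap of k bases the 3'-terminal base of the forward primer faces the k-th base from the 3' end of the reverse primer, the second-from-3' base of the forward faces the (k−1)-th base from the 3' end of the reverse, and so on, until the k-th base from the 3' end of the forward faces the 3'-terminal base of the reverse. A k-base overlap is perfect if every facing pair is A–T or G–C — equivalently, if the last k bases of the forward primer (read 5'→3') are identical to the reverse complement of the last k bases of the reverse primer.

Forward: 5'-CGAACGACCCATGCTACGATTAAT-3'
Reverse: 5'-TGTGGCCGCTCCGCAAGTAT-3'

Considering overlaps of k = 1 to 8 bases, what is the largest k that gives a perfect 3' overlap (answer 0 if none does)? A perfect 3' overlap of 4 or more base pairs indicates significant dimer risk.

Last 8 bases (5'→3') — forward …CGATTAAT, reverse …GCAAGTAT.
Reverse complement of the reverse primer's last 8 bases: ATACTTGC; its first k bases are the reverse complement of the reverse primer's last k bases, so a perfect k-base overlap needs the forward primer's last k bases to equal them.
Comparing (forward last k vs required): k=1: T vs A ✗; k=2: AT vs AT ✓; k=3: AAT vs ATA ✗; k=4: TAAT vs ATAC ✗; k=5: TTAAT vs ATACT ✗; k=6: ATTAAT vs ATACTT ✗; k=7: GATTAAT vs ATACTTG ✗; k=8: CGATTAAT vs ATACTTGC ✗.
Only k = 2 is perfect, so the longest perfect 3' overlap is 2.

Longest perfect overlap: 2 complementary base pairs; below the dimer-risk threshold (threshold 4).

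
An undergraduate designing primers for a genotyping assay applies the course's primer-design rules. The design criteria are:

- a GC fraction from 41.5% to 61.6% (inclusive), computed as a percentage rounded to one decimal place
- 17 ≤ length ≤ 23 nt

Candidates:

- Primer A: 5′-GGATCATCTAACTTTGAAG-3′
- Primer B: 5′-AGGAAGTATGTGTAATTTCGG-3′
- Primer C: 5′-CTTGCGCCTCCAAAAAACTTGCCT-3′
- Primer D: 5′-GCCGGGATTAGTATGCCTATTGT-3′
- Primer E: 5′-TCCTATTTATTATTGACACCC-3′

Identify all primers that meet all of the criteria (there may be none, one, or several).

Primer D only.

Primer A (19 nt, A=6 T=6 G=4 C=3): GC 7/19 = 36.8%, outside 41.5–61.6% ✗; length 19 ✓ — fails.
Primer B (21 nt, A=6 T=7 G=7 C=1): GC 8/21 = 38.1%, outside 41.5–61.6% ✗; length 21 ✓ — fails.
Primer C (24 nt, A=6 T=6 G=3 C=9): GC 12/24 = 50.0% ✓; length 24, outside 17–23 ✗ — fails.
Primer D (23 nt, A=4 T=8 G=7 C=4): GC 11/23 = 47.8% ✓; length 23 ✓ — passes.
Primer E (21 nt, A=5 T=9 G=1 C=6): GC 7/21 = 33.3%, outside 41.5–61.6% ✗; length 21 ✓ — fails.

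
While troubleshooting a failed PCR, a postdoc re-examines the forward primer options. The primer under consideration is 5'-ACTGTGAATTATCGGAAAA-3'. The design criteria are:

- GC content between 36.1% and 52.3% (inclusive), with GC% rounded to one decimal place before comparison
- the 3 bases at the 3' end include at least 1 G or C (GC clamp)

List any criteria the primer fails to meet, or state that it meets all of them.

Base counts: A=8, T=5, G=4, C=2 (length 19).
GC content: GC 6/19 = 31.6%, outside 36.1–52.3% ✗
GC clamp: 3' end AAA has 0 G/C, need ≥1 ✗

Fails: GC content, GC clamp.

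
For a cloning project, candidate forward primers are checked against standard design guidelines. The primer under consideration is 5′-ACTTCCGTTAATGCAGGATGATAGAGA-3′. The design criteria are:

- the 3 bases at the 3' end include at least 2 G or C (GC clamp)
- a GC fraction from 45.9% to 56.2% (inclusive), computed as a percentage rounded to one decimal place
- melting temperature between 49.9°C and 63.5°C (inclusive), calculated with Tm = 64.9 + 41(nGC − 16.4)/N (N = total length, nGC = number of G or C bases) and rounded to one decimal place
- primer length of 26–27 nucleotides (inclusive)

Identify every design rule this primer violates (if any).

Base counts: A=9, T=7, G=7, C=4 (length 27).
GC clamp: 3' end AGA has 1 G/C, need ≥2 ✗
GC content: GC 11/27 = 40.7%, outside 45.9–56.2% ✗
Tm: Tm = 64.9 + 41·(11 − 16.4)/27 = 56.7°C ✓
length: length 27 ✓

Fails: GC clamp, GC content.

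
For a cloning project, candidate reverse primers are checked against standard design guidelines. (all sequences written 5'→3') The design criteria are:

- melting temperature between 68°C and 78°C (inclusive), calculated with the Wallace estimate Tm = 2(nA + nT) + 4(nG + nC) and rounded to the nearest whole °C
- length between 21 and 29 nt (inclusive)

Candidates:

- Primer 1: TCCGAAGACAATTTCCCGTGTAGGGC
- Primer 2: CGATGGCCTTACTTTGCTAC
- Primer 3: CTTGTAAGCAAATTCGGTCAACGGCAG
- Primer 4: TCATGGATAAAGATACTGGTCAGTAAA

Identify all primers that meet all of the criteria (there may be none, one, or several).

Primer 1 (26 nt, A=6 T=6 G=7 C=7): Tm = 2·12 + 4·14 = 80°C, outside 68–78°C ✗; length 26 ✓ — fails.
Primer 2 (20 nt, A=3 T=7 G=4 C=6): Tm = 2·10 + 4·10 = 60°C, outside 68–78°C ✗; length 20, outside 21–29 ✗ — fails.
Primer 3 (27 nt, A=8 T=6 G=7 C=6): Tm = 2·14 + 4·13 = 80°C, outside 68–78°C ✗; length 27 ✓ — fails.
Primer 4 (27 nt, A=11 T=7 G=6 C=3): Tm = 2·18 + 4·9 = 72°C ✓; length 27 ✓ — passes.

Primer 4 only.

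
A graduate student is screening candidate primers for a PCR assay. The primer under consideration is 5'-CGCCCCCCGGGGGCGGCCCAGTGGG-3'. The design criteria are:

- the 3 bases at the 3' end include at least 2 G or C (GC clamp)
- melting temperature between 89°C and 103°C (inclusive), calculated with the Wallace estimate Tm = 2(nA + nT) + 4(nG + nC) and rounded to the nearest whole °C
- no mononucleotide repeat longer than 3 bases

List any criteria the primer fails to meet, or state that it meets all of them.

Base counts: A=1, T=1, G=12, C=11 (length 25).
GC clamp: 3' end GGG has 3 G/C ✓
Tm: Tm = 2·2 + 4·23 = 96°C ✓
homopolymer run: longest run = 6, exceeds 3 ✗

Fails: homopolymer run.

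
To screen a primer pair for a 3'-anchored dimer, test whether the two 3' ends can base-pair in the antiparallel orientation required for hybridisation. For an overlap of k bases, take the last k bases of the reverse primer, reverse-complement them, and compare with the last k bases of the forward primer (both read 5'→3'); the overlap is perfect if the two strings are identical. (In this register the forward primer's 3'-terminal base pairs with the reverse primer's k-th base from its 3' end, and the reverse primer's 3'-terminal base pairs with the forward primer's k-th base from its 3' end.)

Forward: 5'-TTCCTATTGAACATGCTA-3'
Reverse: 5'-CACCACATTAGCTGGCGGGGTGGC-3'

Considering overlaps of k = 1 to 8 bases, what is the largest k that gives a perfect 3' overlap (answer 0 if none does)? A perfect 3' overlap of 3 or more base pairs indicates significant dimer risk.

Longest perfect overlap: 0 complementary base pairs; below the dimer-risk threshold (threshold 3).

Last 8 bases (5'→3') — forward …ACATGCTA, reverse …GGGGTGGC.
Reverse complement of the reverse primer's last 8 bases: GCCACCCC; its first k bases are the reverse complement of the reverse primer's last k bases, so a perfect k-base overlap needs the forward primer's last k bases to equal them.
Comparing (forward last k vs required): k=1: A vs G ✗; k=2: TA vs GC ✗; k=3: CTA vs GCC ✗; k=4: GCTA vs GCCA ✗; k=5: TGCTA vs GCCAC ✗; k=6: ATGCTA vs GCCACC ✗; k=7: CATGCTA vs GCCACCC ✗; k=8: ACATGCTA vs GCCACCCC ✗.
No overlap length from 1 to 8 is perfect, so the longest perfect 3' overlap is 0.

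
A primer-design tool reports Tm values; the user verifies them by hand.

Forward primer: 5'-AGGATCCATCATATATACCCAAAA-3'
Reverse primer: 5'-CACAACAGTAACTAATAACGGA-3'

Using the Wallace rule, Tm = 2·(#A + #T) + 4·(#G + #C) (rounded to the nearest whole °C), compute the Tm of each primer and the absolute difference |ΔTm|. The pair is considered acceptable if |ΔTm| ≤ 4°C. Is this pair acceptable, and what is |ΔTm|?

Forward: A=11 T=5 G=2 C=6 → Tm = 2·16 + 4·8 = 64°C.
Reverse: A=11 T=3 G=3 C=5 → Tm = 2·14 + 4·8 = 60°C.
|ΔTm| = |64 − 60| = 4°C, ≤ 4°C.

|ΔTm| = 4°C; the pair is acceptable.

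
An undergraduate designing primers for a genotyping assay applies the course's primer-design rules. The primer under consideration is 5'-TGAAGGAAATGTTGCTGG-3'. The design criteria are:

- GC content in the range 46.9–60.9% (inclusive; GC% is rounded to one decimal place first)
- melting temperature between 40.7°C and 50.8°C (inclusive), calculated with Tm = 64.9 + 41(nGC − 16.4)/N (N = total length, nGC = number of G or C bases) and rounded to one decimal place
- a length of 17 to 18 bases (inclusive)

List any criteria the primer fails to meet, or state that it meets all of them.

Fails: GC content.

Base counts: A=5, T=5, G=7, C=1 (length 18).
GC content: GC 8/18 = 44.4%, outside 46.9–60.9% ✗
Tm: Tm = 64.9 + 41·(8 − 16.4)/18 = 45.8°C ✓
length: length 18 ✓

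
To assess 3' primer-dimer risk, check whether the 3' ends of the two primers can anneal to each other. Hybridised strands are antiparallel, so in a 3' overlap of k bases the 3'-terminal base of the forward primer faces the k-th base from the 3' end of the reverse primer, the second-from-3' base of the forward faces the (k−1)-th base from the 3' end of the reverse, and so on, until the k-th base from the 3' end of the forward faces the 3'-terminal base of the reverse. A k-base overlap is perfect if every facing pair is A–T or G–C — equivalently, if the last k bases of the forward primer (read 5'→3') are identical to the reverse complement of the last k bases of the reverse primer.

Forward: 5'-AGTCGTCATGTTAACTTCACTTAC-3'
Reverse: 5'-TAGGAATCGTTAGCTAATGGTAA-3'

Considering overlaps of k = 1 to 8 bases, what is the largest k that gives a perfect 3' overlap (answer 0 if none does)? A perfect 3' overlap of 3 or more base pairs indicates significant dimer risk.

Last 8 bases (5'→3') — forward …TCACTTAC, reverse …AATGGTAA.
Reverse complement of the reverse primer's last 8 bases: TTACCATT; its first k bases are the reverse complement of the reverse primer's last k bases, so a perfect k-base overlap needs the forward primer's last k bases to equal them.
Comparing (forward last k vs required): k=1: C vs T ✗; k=2: AC vs TT ✗; k=3: TAC vs TTA ✗; k=4: TTAC vs TTAC ✓; k=5: CTTAC vs TTACC ✗; k=6: ACTTAC vs TTACCA ✗; k=7: CACTTAC vs TTACCAT ✗; k=8: TCACTTAC vs TTACCATT ✗.
Only k = 4 is perfect, so the longest perfect 3' overlap is 4.

Longest perfect overlap: 4 complementary base pairs; significant dimer risk (threshold 3).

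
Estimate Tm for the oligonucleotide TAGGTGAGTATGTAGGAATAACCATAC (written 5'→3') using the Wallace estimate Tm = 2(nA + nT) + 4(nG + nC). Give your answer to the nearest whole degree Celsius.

Base counts: A=10, T=7, G=7, C=3 (length 27).
Tm = 2·(10+7) + 4·(7+3) = 2·17 + 4·10 = 34 + 40 = 74°C.

74°C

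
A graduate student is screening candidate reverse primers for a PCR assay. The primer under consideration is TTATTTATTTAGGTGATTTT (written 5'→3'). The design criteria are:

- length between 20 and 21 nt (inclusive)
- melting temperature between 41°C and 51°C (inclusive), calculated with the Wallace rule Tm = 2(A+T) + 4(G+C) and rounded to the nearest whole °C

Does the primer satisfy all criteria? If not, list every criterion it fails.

Meets all criteria.

Base counts: A=4, T=13, G=3, C=0 (length 20).
length: length 20 ✓
Tm: Tm = 2·17 + 4·3 = 46°C ✓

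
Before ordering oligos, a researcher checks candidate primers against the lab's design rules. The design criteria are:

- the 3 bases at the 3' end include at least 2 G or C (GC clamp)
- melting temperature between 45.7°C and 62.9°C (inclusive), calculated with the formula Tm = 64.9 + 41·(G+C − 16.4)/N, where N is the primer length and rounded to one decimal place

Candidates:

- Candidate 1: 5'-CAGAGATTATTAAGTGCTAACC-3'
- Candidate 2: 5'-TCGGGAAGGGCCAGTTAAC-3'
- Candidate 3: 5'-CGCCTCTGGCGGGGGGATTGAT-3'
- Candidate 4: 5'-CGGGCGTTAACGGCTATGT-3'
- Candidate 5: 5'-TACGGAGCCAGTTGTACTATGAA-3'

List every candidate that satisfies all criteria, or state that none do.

Candidate 1 only.

Candidate 1 (22 nt, A=8 T=6 G=4 C=4): 3' end ACC has 2 G/C ✓; Tm = 64.9 + 41·(8 − 16.4)/22 = 49.2°C ✓ — passes.
Candidate 2 (19 nt, A=5 T=3 G=7 C=4): 3' end AAC has 1 G/C, need ≥2 ✗; Tm = 64.9 + 41·(11 − 16.4)/19 = 53.2°C ✓ — fails.
Candidate 3 (22 nt, A=2 T=5 G=10 C=5): 3' end GAT has 1 G/C, need ≥2 ✗; Tm = 64.9 + 41·(15 − 16.4)/22 = 62.3°C ✓ — fails.
Candidate 4 (19 nt, A=3 T=5 G=7 C=4): 3' end TGT has 1 G/C, need ≥2 ✗; Tm = 64.9 + 41·(11 − 16.4)/19 = 53.2°C ✓ — fails.
Candidate 5 (23 nt, A=7 T=6 G=6 C=4): 3' end GAA has 1 G/C, need ≥2 ✗; Tm = 64.9 + 41·(10 − 16.4)/23 = 53.5°C ✓ — fails.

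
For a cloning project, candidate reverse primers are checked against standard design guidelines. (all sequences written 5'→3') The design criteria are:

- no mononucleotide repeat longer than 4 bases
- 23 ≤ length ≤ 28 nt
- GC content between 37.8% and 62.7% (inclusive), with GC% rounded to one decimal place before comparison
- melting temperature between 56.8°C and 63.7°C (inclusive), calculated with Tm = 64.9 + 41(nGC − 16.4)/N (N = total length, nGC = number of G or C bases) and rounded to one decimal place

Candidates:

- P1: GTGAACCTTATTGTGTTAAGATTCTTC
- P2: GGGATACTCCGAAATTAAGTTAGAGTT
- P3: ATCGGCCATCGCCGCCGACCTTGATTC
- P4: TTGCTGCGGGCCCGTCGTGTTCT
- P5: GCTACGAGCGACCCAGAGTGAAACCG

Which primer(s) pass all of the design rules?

P1 (27 nt, A=6 T=12 G=5 C=4): longest run = 2 ✓; length 27 ✓; GC 9/27 = 33.3%, outside 37.8–62.7% ✗; Tm = 64.9 + 41·(9 − 16.4)/27 = 53.7°C, outside 56.8–63.7°C ✗ — fails.
P2 (27 nt, A=9 T=8 G=7 C=3): longest run = 3 ✓; length 27 ✓; GC 10/27 = 37.0%, outside 37.8–62.7% ✗; Tm = 64.9 + 41·(10 − 16.4)/27 = 55.2°C, outside 56.8–63.7°C ✗ — fails.
P3 (27 nt, A=4 T=6 G=6 C=11): longest run = 2 ✓; length 27 ✓; GC 17/27 = 63.0%, outside 37.8–62.7% ✗; Tm = 64.9 + 41·(17 − 16.4)/27 = 65.8°C, outside 56.8–63.7°C ✗ — fails.
P4 (23 nt, A=0 T=8 G=8 C=7): longest run = 3 ✓; length 23 ✓; GC 15/23 = 65.2%, outside 37.8–62.7% ✗; Tm = 64.9 + 41·(15 − 16.4)/23 = 62.4°C ✓ — fails.
P5 (26 nt, A=8 T=2 G=8 C=8): longest run = 3 ✓; length 26 ✓; GC 16/26 = 61.5% ✓; Tm = 64.9 + 41·(16 − 16.4)/26 = 64.3°C, outside 56.8–63.7°C ✗ — fails.

None of the candidates satisfy all criteria.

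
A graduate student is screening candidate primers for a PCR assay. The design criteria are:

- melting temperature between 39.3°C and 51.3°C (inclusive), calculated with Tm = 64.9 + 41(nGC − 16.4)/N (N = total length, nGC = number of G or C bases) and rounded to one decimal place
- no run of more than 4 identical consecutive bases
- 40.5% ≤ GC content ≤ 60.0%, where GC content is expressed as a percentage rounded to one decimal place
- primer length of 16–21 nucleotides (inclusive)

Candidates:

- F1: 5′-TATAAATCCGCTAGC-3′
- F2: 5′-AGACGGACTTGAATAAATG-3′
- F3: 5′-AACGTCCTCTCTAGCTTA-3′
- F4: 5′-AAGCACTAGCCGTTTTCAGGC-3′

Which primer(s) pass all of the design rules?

F3 only.

F1 (15 nt, A=5 T=4 G=2 C=4): Tm = 64.9 + 41·(6 − 16.4)/15 = 36.5°C, outside 39.3–51.3°C ✗; longest run = 3 ✓; GC 6/15 = 40.0%, outside 40.5–60.0% ✗; length 15, outside 16–21 ✗ — fails.
F2 (19 nt, A=8 T=4 G=5 C=2): Tm = 64.9 + 41·(7 − 16.4)/19 = 44.6°C ✓; longest run = 3 ✓; GC 7/19 = 36.8%, outside 40.5–60.0% ✗; length 19 ✓ — fails.
F3 (18 nt, A=4 T=6 G=2 C=6): Tm = 64.9 + 41·(8 − 16.4)/18 = 45.8°C ✓; longest run = 2 ✓; GC 8/18 = 44.4% ✓; length 18 ✓ — passes.
F4 (21 nt, A=5 T=5 G=5 C=6): Tm = 64.9 + 41·(11 − 16.4)/21 = 54.4°C, outside 39.3–51.3°C ✗; longest run = 4 ✓; GC 11/21 = 52.4% ✓; length 21 ✓ — fails.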